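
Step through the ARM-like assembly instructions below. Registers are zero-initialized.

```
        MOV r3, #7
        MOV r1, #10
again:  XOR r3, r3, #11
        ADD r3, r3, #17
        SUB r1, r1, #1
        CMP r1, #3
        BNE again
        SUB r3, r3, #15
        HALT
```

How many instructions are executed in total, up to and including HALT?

r3=7
r1=10
r3=7^11=12
r3=12+17=29
r1=10-1=9
CMP r1, #3  (cmp 9,3)
BNE again: taken
r3=29^11=22
r3=22+17=39
r1=9-1=8
CMP r1, #3  (cmp 8,3)
BNE again: taken
r3=39^11=44
r3=44+17=61
r1=8-1=7
CMP r1, #3  (cmp 7,3)
BNE again: taken
r3=61^11=54
r3=54+17=71
r1=7-1=6
CMP r1, #3  (cmp 6,3)
BNE again: taken
r3=71^11=76
r3=76+17=93
r1=6-1=5
CMP r1, #3  (cmp 5,3)
BNE again: taken
r3=93^11=86
r3=86+17=103
r1=5-1=4
CMP r1, #3  (cmp 4,3)
BNE again: taken
r3=103^11=108
r3=108+17=125
r1=4-1=3
CMP r1, #3  (cmp 3,3)
BNE again: not taken
r3=125-15=110
halt.
Total executed instructions: 39.

39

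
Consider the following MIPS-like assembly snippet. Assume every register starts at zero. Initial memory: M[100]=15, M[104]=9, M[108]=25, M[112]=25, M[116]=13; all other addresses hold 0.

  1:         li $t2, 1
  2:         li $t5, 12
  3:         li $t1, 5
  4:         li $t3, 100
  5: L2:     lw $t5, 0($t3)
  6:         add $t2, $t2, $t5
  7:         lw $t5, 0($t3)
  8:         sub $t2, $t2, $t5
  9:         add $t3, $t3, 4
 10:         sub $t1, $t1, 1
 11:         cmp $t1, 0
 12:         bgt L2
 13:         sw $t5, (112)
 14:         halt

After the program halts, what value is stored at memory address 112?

13

after li $t2, 1: $t2=1
after li $t5, 12: $t5=12
after li $t1, 5: $t1=5
after li $t3, 100: $t3=100
after lw $t5, 0($t3): $t5=M[100]=15
after add $t2, $t2, $t5: $t2=1+15=16
after lw $t5, 0($t3): $t5=M[100]=15
after sub $t2, $t2, $t5: $t2=16-15=1
after add $t3, $t3, 4: $t3=100+4=104
after sub $t1, $t1, 1: $t1=5-1=4
cmp $t1, 0  (cmp 4,0)
bgt L2: taken
after lw $t5, 0($t3): $t5=M[104]=9
after add $t2, $t2, $t5: $t2=1+9=10
after lw $t5, 0($t3): $t5=M[104]=9
after sub $t2, $t2, $t5: $t2=10-9=1
after add $t3, $t3, 4: $t3=104+4=108
after sub $t1, $t1, 1: $t1=4-1=3
cmp $t1, 0  (cmp 3,0)
bgt L2: taken
after lw $t5, 0($t3): $t5=M[108]=25
after add $t2, $t2, $t5: $t2=1+25=26
after lw $t5, 0($t3): $t5=M[108]=25
after sub $t2, $t2, $t5: $t2=26-25=1
after add $t3, $t3, 4: $t3=108+4=112
after sub $t1, $t1, 1: $t1=3-1=2
cmp $t1, 0  (cmp 2,0)
bgt L2: taken
after lw $t5, 0($t3): $t5=M[112]=25
after add $t2, $t2, $t5: $t2=1+25=26
after lw $t5, 0($t3): $t5=M[112]=25
after sub $t2, $t2, $t5: $t2=26-25=1
after add $t3, $t3, 4: $t3=112+4=116
after sub $t1, $t1, 1: $t1=2-1=1
cmp $t1, 0  (cmp 1,0)
bgt L2: taken
after lw $t5, 0($t3): $t5=M[116]=13
after add $t2, $t2, $t5: $t2=1+13=14
after lw $t5, 0($t3): $t5=M[116]=13
after sub $t2, $t2, $t5: $t2=14-13=1
after add $t3, $t3, 4: $t3=116+4=120
after sub $t1, $t1, 1: $t1=1-1=0
cmp $t1, 0  (cmp 0,0)
bgt L2: not taken
sw $t5, (112) → M[112]=13
halt.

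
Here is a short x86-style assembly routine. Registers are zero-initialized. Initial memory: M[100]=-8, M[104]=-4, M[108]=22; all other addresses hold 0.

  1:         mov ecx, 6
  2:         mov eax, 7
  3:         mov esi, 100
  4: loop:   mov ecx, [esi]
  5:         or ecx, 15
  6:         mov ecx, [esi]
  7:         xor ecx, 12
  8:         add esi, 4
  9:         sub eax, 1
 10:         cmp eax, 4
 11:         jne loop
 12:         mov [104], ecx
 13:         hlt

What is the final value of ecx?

after mov ecx, 6: ecx=6
after mov eax, 7: eax=7
after mov esi, 100: esi=100
after mov ecx, [esi]: ecx=M[100]=-8
after or ecx, 15: ecx=(-8)|15=-1
after mov ecx, [esi]: ecx=M[100]=-8
after xor ecx, 12: ecx=(-8)^12=-12
after add esi, 4: esi=100+4=104
after sub eax, 1: eax=7-1=6
cmp eax, 4  (cmp 6,4)
jne loop: taken
after mov ecx, [esi]: ecx=M[104]=-4
after or ecx, 15: ecx=(-4)|15=-1
after mov ecx, [esi]: ecx=M[104]=-4
after xor ecx, 12: ecx=(-4)^12=-16
after add esi, 4: esi=104+4=108
after sub eax, 1: eax=6-1=5
cmp eax, 4  (cmp 5,4)
jne loop: taken
after mov ecx, [esi]: ecx=M[108]=22
after or ecx, 15: ecx=22|15=31
after mov ecx, [esi]: ecx=M[108]=22
after xor ecx, 12: ecx=22^12=26
after add esi, 4: esi=108+4=112
after sub eax, 1: eax=5-1=4
cmp eax, 4  (cmp 4,4)
jne loop: not taken
mov [104], ecx → M[104]=26
halt.

26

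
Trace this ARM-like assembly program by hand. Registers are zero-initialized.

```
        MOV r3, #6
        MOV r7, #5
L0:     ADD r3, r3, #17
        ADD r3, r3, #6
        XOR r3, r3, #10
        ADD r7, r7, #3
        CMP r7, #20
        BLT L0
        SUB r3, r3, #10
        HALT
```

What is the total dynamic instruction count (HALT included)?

MOV r3, #6 → r3=6
MOV r7, #5 → r7=5
ADD r3, r3, #17 → r3=6+17=23
ADD r3, r3, #6 → r3=23+6=29
XOR r3, r3, #10 → r3=29^10=23
ADD r7, r7, #3 → r7=5+3=8
CMP r7, #20  (cmp 8,20)
BLT L0: taken
ADD r3, r3, #17 → r3=23+17=40
ADD r3, r3, #6 → r3=40+6=46
XOR r3, r3, #10 → r3=46^10=36
ADD r7, r7, #3 → r7=8+3=11
CMP r7, #20  (cmp 11,20)
BLT L0: taken
ADD r3, r3, #17 → r3=36+17=53
ADD r3, r3, #6 → r3=53+6=59
XOR r3, r3, #10 → r3=59^10=49
ADD r7, r7, #3 → r7=11+3=14
CMP r7, #20  (cmp 14,20)
BLT L0: taken
ADD r3, r3, #17 → r3=49+17=66
ADD r3, r3, #6 → r3=66+6=72
XOR r3, r3, #10 → r3=72^10=66
ADD r7, r7, #3 → r7=14+3=17
CMP r7, #20  (cmp 17,20)
BLT L0: taken
ADD r3, r3, #17 → r3=66+17=83
ADD r3, r3, #6 → r3=83+6=89
XOR r3, r3, #10 → r3=89^10=83
ADD r7, r7, #3 → r7=17+3=20
CMP r7, #20  (cmp 20,20)
BLT L0: not taken
SUB r3, r3, #10 → r3=83-10=73
halt.
Total executed instructions: 34.

34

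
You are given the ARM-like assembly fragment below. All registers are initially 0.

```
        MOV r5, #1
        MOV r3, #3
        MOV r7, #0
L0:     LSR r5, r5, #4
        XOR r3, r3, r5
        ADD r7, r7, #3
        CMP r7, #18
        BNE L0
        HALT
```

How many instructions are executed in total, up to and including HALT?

34

MOV r5, #1 → r5=1
MOV r3, #3 → r3=3
MOV r7, #0 → r7=0
LSR r5, r5, #4 → r5=1>>4=0
XOR r3, r3, r5 → r3=3^0=3
ADD r7, r7, #3 → r7=0+3=3
CMP r7, #18  (cmp 3,18)
BNE L0: taken
LSR r5, r5, #4 → r5=0>>4=0
XOR r3, r3, r5 → r3=3^0=3
ADD r7, r7, #3 → r7=3+3=6
CMP r7, #18  (cmp 6,18)
BNE L0: taken
LSR r5, r5, #4 → r5=0>>4=0
XOR r3, r3, r5 → r3=3^0=3
ADD r7, r7, #3 → r7=6+3=9
CMP r7, #18  (cmp 9,18)
BNE L0: taken
LSR r5, r5, #4 → r5=0>>4=0
XOR r3, r3, r5 → r3=3^0=3
ADD r7, r7, #3 → r7=9+3=12
CMP r7, #18  (cmp 12,18)
BNE L0: taken
LSR r5, r5, #4 → r5=0>>4=0
XOR r3, r3, r5 → r3=3^0=3
ADD r7, r7, #3 → r7=12+3=15
CMP r7, #18  (cmp 15,18)
BNE L0: taken
LSR r5, r5, #4 → r5=0>>4=0
XOR r3, r3, r5 → r3=3^0=3
ADD r7, r7, #3 → r7=15+3=18
CMP r7, #18  (cmp 18,18)
BNE L0: not taken
halt.
Total executed instructions: 34.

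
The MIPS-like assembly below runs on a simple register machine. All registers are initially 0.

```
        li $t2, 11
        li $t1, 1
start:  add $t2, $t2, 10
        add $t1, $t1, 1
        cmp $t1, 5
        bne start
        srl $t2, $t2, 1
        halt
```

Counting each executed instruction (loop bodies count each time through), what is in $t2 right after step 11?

41

after li $t2, 11: $t2=11
after li $t1, 1: $t1=1
after add $t2, $t2, 10: $t2=11+10=21
after add $t1, $t1, 1: $t1=1+1=2
cmp $t1, 5  (cmp 2,5)
bne start: taken
after add $t2, $t2, 10: $t2=21+10=31
after add $t1, $t1, 1: $t1=2+1=3
cmp $t1, 5  (cmp 3,5)
bne start: taken
after add $t2, $t2, 10: $t2=31+10=41
After step 11: $t2 = 41.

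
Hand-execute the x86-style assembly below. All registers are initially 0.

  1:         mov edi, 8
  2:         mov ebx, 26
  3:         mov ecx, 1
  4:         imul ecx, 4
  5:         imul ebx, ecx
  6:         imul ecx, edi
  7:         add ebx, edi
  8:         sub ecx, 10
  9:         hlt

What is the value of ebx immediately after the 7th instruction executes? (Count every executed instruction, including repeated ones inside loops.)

112

edi=8
ebx=26
ecx=1
ecx=1*4=4
ebx=26*4=104
ecx=4*8=32
ebx=104+8=112
After step 7: ebx = 112.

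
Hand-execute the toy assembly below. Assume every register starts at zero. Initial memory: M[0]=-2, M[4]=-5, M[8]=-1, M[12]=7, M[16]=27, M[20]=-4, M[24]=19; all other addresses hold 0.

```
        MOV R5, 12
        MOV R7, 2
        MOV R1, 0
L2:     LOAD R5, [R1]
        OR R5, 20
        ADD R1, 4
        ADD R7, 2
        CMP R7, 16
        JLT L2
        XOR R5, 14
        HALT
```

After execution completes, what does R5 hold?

R5=12
R7=2
R1=0
R5=M[0]=-2
R5=(-2)|20=-2
R1=0+4=4
R7=2+2=4
CMP R7, 16  (cmp 4,16)
JLT L2: taken
R5=M[4]=-5
R5=(-5)|20=-1
R1=4+4=8
R7=4+2=6
CMP R7, 16  (cmp 6,16)
JLT L2: taken
R5=M[8]=-1
R5=(-1)|20=-1
R1=8+4=12
R7=6+2=8
CMP R7, 16  (cmp 8,16)
JLT L2: taken
R5=M[12]=7
R5=7|20=23
R1=12+4=16
R7=8+2=10
CMP R7, 16  (cmp 10,16)
JLT L2: taken
R5=M[16]=27
R5=27|20=31
R1=16+4=20
R7=10+2=12
CMP R7, 16  (cmp 12,16)
JLT L2: taken
R5=M[20]=-4
R5=(-4)|20=-4
R1=20+4=24
R7=12+2=14
CMP R7, 16  (cmp 14,16)
JLT L2: taken
R5=M[24]=19
R5=19|20=23
R1=24+4=28
R7=14+2=16
CMP R7, 16  (cmp 16,16)
JLT L2: not taken
R5=23^14=25
halt.

25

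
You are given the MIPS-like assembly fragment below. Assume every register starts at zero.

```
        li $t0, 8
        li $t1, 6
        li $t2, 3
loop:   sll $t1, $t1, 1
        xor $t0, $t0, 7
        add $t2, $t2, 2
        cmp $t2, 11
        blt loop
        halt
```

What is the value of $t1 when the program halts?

96

$t0=8
$t1=6
$t2=3
$t1=6<<1=12
$t0=8^7=15
$t2=3+2=5
cmp $t2, 11  (cmp 5,11)
blt loop: taken
$t1=12<<1=24
$t0=15^7=8
$t2=5+2=7
cmp $t2, 11  (cmp 7,11)
blt loop: taken
$t1=24<<1=48
$t0=8^7=15
$t2=7+2=9
cmp $t2, 11  (cmp 9,11)
blt loop: taken
$t1=48<<1=96
$t0=15^7=8
$t2=9+2=11
cmp $t2, 11  (cmp 11,11)
blt loop: not taken
halt.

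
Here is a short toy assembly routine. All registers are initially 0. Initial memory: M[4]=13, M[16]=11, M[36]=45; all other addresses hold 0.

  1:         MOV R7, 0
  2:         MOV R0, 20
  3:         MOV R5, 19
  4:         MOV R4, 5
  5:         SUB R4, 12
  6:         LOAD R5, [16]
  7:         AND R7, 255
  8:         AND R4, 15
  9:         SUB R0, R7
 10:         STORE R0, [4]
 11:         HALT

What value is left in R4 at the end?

MOV R7, 0 → R7=0
MOV R0, 20 → R0=20
MOV R5, 19 → R5=19
MOV R4, 5 → R4=5
SUB R4, 12 → R4=5-12=-7
LOAD R5, [16] → R5=M[16]=11
AND R7, 255 → R7=0&255=0
AND R4, 15 → R4=(-7)&15=9
SUB R0, R7 → R0=20-0=20
STORE R0, [4] → M[4]=20
halt.

9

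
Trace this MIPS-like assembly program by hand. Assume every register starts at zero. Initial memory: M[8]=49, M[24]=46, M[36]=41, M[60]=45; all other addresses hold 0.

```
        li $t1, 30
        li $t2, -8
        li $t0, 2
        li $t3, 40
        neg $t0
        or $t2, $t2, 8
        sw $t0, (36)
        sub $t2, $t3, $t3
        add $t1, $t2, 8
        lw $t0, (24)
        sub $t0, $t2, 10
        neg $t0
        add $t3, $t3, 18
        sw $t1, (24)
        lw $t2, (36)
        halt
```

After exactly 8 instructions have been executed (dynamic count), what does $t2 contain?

0

li $t1, 30 → $t1=30
li $t2, -8 → $t2=-8
li $t0, 2 → $t0=2
li $t3, 40 → $t3=40
neg $t0 → $t0=-(2)=-2
or $t2, $t2, 8 → $t2=(-8)|8=-8
sw $t0, (36) → M[36]=-2
sub $t2, $t3, $t3 → $t2=40-40=0
After step 8: $t2 = 0.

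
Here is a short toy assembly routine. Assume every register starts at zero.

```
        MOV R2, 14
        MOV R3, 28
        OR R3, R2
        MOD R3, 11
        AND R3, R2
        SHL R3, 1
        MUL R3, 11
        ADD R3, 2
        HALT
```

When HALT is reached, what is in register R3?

178

after MOV R2, 14: R2=14
after MOV R3, 28: R3=28
after OR R3, R2: R3=28|14=30
after MOD R3, 11: R3=30%11=8
after AND R3, R2: R3=8&14=8
after SHL R3, 1: R3=8<<1=16
after MUL R3, 11: R3=16*11=176
after ADD R3, 2: R3=176+2=178
halt.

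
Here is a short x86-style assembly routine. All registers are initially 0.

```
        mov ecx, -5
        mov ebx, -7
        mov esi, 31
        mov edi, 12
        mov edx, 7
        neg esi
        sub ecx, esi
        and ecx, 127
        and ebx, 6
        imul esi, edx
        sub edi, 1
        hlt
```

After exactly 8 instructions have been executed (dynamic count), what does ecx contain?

ecx=-5
ebx=-7
esi=31
edi=12
edx=7
esi=-(31)=-31
ecx=(-5)-(-31)=26
ecx=26&127=26
After step 8: ecx = 26.

26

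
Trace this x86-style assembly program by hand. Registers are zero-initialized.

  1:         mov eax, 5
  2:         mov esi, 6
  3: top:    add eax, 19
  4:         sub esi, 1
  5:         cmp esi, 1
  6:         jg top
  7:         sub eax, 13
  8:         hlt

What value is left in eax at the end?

mov eax, 5 → eax=5
mov esi, 6 → esi=6
add eax, 19 → eax=5+19=24
sub esi, 1 → esi=6-1=5
cmp esi, 1  (cmp 5,1)
jg top: taken
add eax, 19 → eax=24+19=43
sub esi, 1 → esi=5-1=4
cmp esi, 1  (cmp 4,1)
jg top: taken
add eax, 19 → eax=43+19=62
sub esi, 1 → esi=4-1=3
cmp esi, 1  (cmp 3,1)
jg top: taken
add eax, 19 → eax=62+19=81
sub esi, 1 → esi=3-1=2
cmp esi, 1  (cmp 2,1)
jg top: taken
add eax, 19 → eax=81+19=100
sub esi, 1 → esi=2-1=1
cmp esi, 1  (cmp 1,1)
jg top: not taken
sub eax, 13 → eax=100-13=87
halt.

87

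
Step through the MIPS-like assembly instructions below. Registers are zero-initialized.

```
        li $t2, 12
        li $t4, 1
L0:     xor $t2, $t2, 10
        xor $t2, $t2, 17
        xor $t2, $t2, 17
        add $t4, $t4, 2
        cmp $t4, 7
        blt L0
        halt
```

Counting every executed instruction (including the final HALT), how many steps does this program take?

after li $t2, 12: $t2=12
after li $t4, 1: $t4=1
after xor $t2, $t2, 10: $t2=12^10=6
after xor $t2, $t2, 17: $t2=6^17=23
after xor $t2, $t2, 17: $t2=23^17=6
after add $t4, $t4, 2: $t4=1+2=3
cmp $t4, 7  (cmp 3,7)
blt L0: taken
after xor $t2, $t2, 10: $t2=6^10=12
after xor $t2, $t2, 17: $t2=12^17=29
after xor $t2, $t2, 17: $t2=29^17=12
after add $t4, $t4, 2: $t4=3+2=5
cmp $t4, 7  (cmp 5,7)
blt L0: taken
after xor $t2, $t2, 10: $t2=12^10=6
after xor $t2, $t2, 17: $t2=6^17=23
after xor $t2, $t2, 17: $t2=23^17=6
after add $t4, $t4, 2: $t4=5+2=7
cmp $t4, 7  (cmp 7,7)
blt L0: not taken
halt.
Total executed instructions: 21.

21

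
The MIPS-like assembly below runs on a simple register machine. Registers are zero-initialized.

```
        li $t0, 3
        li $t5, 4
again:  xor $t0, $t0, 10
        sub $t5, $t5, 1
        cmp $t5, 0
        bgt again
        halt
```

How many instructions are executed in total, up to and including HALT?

19

$t0=3
$t5=4
$t0=3^10=9
$t5=4-1=3
cmp $t5, 0  (cmp 3,0)
bgt again: taken
$t0=9^10=3
$t5=3-1=2
cmp $t5, 0  (cmp 2,0)
bgt again: taken
$t0=3^10=9
$t5=2-1=1
cmp $t5, 0  (cmp 1,0)
bgt again: taken
$t0=9^10=3
$t5=1-1=0
cmp $t5, 0  (cmp 0,0)
bgt again: not taken
halt.
Total executed instructions: 19.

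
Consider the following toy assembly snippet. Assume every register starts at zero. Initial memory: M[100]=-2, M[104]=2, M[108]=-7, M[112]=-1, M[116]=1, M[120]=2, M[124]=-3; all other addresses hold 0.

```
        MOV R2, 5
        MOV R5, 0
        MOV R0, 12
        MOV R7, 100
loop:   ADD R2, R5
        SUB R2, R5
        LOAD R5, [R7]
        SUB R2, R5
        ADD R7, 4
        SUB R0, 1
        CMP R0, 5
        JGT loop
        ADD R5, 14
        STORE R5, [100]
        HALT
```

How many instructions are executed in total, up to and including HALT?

MOV R2, 5 → R2=5
MOV R5, 0 → R5=0
MOV R0, 12 → R0=12
MOV R7, 100 → R7=100
ADD R2, R5 → R2=5+0=5
SUB R2, R5 → R2=5-0=5
LOAD R5, [R7] → R5=M[100]=-2
SUB R2, R5 → R2=5-(-2)=7
ADD R7, 4 → R7=100+4=104
SUB R0, 1 → R0=12-1=11
CMP R0, 5  (cmp 11,5)
JGT loop: taken
ADD R2, R5 → R2=7+(-2)=5
SUB R2, R5 → R2=5-(-2)=7
LOAD R5, [R7] → R5=M[104]=2
SUB R2, R5 → R2=7-2=5
ADD R7, 4 → R7=104+4=108
SUB R0, 1 → R0=11-1=10
CMP R0, 5  (cmp 10,5)
JGT loop: taken
ADD R2, R5 → R2=5+2=7
SUB R2, R5 → R2=7-2=5
LOAD R5, [R7] → R5=M[108]=-7
SUB R2, R5 → R2=5-(-7)=12
ADD R7, 4 → R7=108+4=112
SUB R0, 1 → R0=10-1=9
CMP R0, 5  (cmp 9,5)
JGT loop: taken
ADD R2, R5 → R2=12+(-7)=5
SUB R2, R5 → R2=5-(-7)=12
LOAD R5, [R7] → R5=M[112]=-1
SUB R2, R5 → R2=12-(-1)=13
ADD R7, 4 → R7=112+4=116
SUB R0, 1 → R0=9-1=8
CMP R0, 5  (cmp 8,5)
JGT loop: taken
ADD R2, R5 → R2=13+(-1)=12
SUB R2, R5 → R2=12-(-1)=13
LOAD R5, [R7] → R5=M[116]=1
SUB R2, R5 → R2=13-1=12
ADD R7, 4 → R7=116+4=120
SUB R0, 1 → R0=8-1=7
CMP R0, 5  (cmp 7,5)
JGT loop: taken
ADD R2, R5 → R2=12+1=13
SUB R2, R5 → R2=13-1=12
LOAD R5, [R7] → R5=M[120]=2
SUB R2, R5 → R2=12-2=10
ADD R7, 4 → R7=120+4=124
SUB R0, 1 → R0=7-1=6
CMP R0, 5  (cmp 6,5)
JGT loop: taken
ADD R2, R5 → R2=10+2=12
SUB R2, R5 → R2=12-2=10
LOAD R5, [R7] → R5=M[124]=-3
SUB R2, R5 → R2=10-(-3)=13
ADD R7, 4 → R7=124+4=128
SUB R0, 1 → R0=6-1=5
CMP R0, 5  (cmp 5,5)
JGT loop: not taken
ADD R5, 14 → R5=(-3)+14=11
STORE R5, [100] → M[100]=11
halt.
Total executed instructions: 63.

63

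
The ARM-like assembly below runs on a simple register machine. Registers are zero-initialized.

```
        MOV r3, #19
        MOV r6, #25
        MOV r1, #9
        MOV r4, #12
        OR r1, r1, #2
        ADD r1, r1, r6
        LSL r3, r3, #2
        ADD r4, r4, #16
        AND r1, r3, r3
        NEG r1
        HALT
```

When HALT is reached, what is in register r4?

28

r3=19
r6=25
r1=9
r4=12
r1=9|2=11
r1=11+25=36
r3=19<<2=76
r4=12+16=28
r1=76&76=76
r1=-(76)=-76
halt.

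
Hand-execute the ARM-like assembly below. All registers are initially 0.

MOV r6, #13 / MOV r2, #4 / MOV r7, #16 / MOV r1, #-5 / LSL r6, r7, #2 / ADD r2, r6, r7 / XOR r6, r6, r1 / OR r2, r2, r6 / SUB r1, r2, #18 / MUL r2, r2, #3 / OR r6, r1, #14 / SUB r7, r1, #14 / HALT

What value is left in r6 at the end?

MOV r6, #13 → r6=13
MOV r2, #4 → r2=4
MOV r7, #16 → r7=16
MOV r1, #-5 → r1=-5
LSL r6, r7, #2 → r6=16<<2=64
ADD r2, r6, r7 → r2=64+16=80
XOR r6, r6, r1 → r6=64^(-5)=-69
OR r2, r2, r6 → r2=80|(-69)=-5
SUB r1, r2, #18 → r1=(-5)-18=-23
MUL r2, r2, #3 → r2=(-5)*3=-15
OR r6, r1, #14 → r6=(-23)|14=-17
SUB r7, r1, #14 → r7=(-23)-14=-37
halt.

-17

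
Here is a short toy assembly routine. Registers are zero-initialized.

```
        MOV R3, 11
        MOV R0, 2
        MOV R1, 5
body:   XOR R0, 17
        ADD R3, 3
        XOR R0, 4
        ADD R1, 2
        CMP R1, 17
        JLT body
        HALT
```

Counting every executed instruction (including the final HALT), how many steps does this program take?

MOV R3, 11 → R3=11
MOV R0, 2 → R0=2
MOV R1, 5 → R1=5
XOR R0, 17 → R0=2^17=19
ADD R3, 3 → R3=11+3=14
XOR R0, 4 → R0=19^4=23
ADD R1, 2 → R1=5+2=7
CMP R1, 17  (cmp 7,17)
JLT body: taken
XOR R0, 17 → R0=23^17=6
ADD R3, 3 → R3=14+3=17
XOR R0, 4 → R0=6^4=2
ADD R1, 2 → R1=7+2=9
CMP R1, 17  (cmp 9,17)
JLT body: taken
XOR R0, 17 → R0=2^17=19
ADD R3, 3 → R3=17+3=20
XOR R0, 4 → R0=19^4=23
ADD R1, 2 → R1=9+2=11
CMP R1, 17  (cmp 11,17)
JLT body: taken
XOR R0, 17 → R0=23^17=6
ADD R3, 3 → R3=20+3=23
XOR R0, 4 → R0=6^4=2
ADD R1, 2 → R1=11+2=13
CMP R1, 17  (cmp 13,17)
JLT body: taken
XOR R0, 17 → R0=2^17=19
ADD R3, 3 → R3=23+3=26
XOR R0, 4 → R0=19^4=23
ADD R1, 2 → R1=13+2=15
CMP R1, 17  (cmp 15,17)
JLT body: taken
XOR R0, 17 → R0=23^17=6
ADD R3, 3 → R3=26+3=29
XOR R0, 4 → R0=6^4=2
ADD R1, 2 → R1=15+2=17
CMP R1, 17  (cmp 17,17)
JLT body: not taken
halt.
Total executed instructions: 40.

40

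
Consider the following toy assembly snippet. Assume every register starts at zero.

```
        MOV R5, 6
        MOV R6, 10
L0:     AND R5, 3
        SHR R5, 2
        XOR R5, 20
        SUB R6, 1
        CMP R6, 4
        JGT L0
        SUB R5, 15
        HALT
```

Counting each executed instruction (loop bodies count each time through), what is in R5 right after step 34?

0

MOV R5, 6 → R5=6
MOV R6, 10 → R6=10
AND R5, 3 → R5=6&3=2
SHR R5, 2 → R5=2>>2=0
XOR R5, 20 → R5=0^20=20
SUB R6, 1 → R6=10-1=9
CMP R6, 4  (cmp 9,4)
JGT L0: taken
AND R5, 3 → R5=20&3=0
SHR R5, 2 → R5=0>>2=0
XOR R5, 20 → R5=0^20=20
SUB R6, 1 → R6=9-1=8
CMP R6, 4  (cmp 8,4)
JGT L0: taken
AND R5, 3 → R5=20&3=0
SHR R5, 2 → R5=0>>2=0
XOR R5, 20 → R5=0^20=20
SUB R6, 1 → R6=8-1=7
CMP R6, 4  (cmp 7,4)
JGT L0: taken
AND R5, 3 → R5=20&3=0
SHR R5, 2 → R5=0>>2=0
XOR R5, 20 → R5=0^20=20
SUB R6, 1 → R6=7-1=6
CMP R6, 4  (cmp 6,4)
JGT L0: taken
AND R5, 3 → R5=20&3=0
SHR R5, 2 → R5=0>>2=0
XOR R5, 20 → R5=0^20=20
SUB R6, 1 → R6=6-1=5
CMP R6, 4  (cmp 5,4)
JGT L0: taken
AND R5, 3 → R5=20&3=0
SHR R5, 2 → R5=0>>2=0
After step 34: R5 = 0.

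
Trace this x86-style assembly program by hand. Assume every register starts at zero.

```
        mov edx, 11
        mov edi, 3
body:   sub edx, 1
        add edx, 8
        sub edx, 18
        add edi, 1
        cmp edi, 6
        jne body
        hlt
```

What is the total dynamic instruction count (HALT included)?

21

after mov edx, 11: edx=11
after mov edi, 3: edi=3
after sub edx, 1: edx=11-1=10
after add edx, 8: edx=10+8=18
after sub edx, 18: edx=18-18=0
after add edi, 1: edi=3+1=4
cmp edi, 6  (cmp 4,6)
jne body: taken
after sub edx, 1: edx=0-1=-1
after add edx, 8: edx=(-1)+8=7
after sub edx, 18: edx=7-18=-11
after add edi, 1: edi=4+1=5
cmp edi, 6  (cmp 5,6)
jne body: taken
after sub edx, 1: edx=(-11)-1=-12
after add edx, 8: edx=(-12)+8=-4
after sub edx, 18: edx=(-4)-18=-22
after add edi, 1: edi=5+1=6
cmp edi, 6  (cmp 6,6)
jne body: not taken
halt.
Total executed instructions: 21.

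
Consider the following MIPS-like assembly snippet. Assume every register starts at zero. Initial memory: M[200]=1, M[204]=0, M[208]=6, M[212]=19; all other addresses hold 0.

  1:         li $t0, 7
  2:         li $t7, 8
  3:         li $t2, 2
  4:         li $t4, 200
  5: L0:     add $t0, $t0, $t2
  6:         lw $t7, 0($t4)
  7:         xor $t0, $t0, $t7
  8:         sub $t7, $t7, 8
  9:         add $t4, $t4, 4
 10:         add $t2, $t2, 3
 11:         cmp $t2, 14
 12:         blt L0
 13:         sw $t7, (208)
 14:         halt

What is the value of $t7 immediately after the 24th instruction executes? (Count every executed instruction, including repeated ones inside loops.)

-2

$t0=7
$t7=8
$t2=2
$t4=200
$t0=7+2=9
$t7=M[200]=1
$t0=9^1=8
$t7=1-8=-7
$t4=200+4=204
$t2=2+3=5
cmp $t2, 14  (cmp 5,14)
blt L0: taken
$t0=8+5=13
$t7=M[204]=0
$t0=13^0=13
$t7=0-8=-8
$t4=204+4=208
$t2=5+3=8
cmp $t2, 14  (cmp 8,14)
blt L0: taken
$t0=13+8=21
$t7=M[208]=6
$t0=21^6=19
$t7=6-8=-2
After step 24: $t7 = -2.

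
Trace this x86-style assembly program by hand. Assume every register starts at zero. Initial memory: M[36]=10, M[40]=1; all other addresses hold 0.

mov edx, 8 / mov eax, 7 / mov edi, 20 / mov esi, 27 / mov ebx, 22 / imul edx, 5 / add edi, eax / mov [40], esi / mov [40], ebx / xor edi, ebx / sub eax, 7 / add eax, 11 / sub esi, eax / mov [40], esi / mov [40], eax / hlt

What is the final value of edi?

edx=8
eax=7
edi=20
esi=27
ebx=22
edx=8*5=40
edi=20+7=27
mov [40], esi → M[40]=27
mov [40], ebx → M[40]=22
edi=27^22=13
eax=7-7=0
eax=0+11=11
esi=27-11=16
mov [40], esi → M[40]=16
mov [40], eax → M[40]=11
halt.

13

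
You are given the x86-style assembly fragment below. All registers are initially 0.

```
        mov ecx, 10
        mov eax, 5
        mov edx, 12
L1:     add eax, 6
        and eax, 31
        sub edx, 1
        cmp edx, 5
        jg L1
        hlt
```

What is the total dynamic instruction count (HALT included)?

39

mov ecx, 10 → ecx=10
mov eax, 5 → eax=5
mov edx, 12 → edx=12
add eax, 6 → eax=5+6=11
and eax, 31 → eax=11&31=11
sub edx, 1 → edx=12-1=11
cmp edx, 5  (cmp 11,5)
jg L1: taken
add eax, 6 → eax=11+6=17
and eax, 31 → eax=17&31=17
sub edx, 1 → edx=11-1=10
cmp edx, 5  (cmp 10,5)
jg L1: taken
add eax, 6 → eax=17+6=23
and eax, 31 → eax=23&31=23
sub edx, 1 → edx=10-1=9
cmp edx, 5  (cmp 9,5)
jg L1: taken
add eax, 6 → eax=23+6=29
and eax, 31 → eax=29&31=29
sub edx, 1 → edx=9-1=8
cmp edx, 5  (cmp 8,5)
jg L1: taken
add eax, 6 → eax=29+6=35
and eax, 31 → eax=35&31=3
sub edx, 1 → edx=8-1=7
cmp edx, 5  (cmp 7,5)
jg L1: taken
add eax, 6 → eax=3+6=9
and eax, 31 → eax=9&31=9
sub edx, 1 → edx=7-1=6
cmp edx, 5  (cmp 6,5)
jg L1: taken
add eax, 6 → eax=9+6=15
and eax, 31 → eax=15&31=15
sub edx, 1 → edx=6-1=5
cmp edx, 5  (cmp 5,5)
jg L1: not taken
halt.
Total executed instructions: 39.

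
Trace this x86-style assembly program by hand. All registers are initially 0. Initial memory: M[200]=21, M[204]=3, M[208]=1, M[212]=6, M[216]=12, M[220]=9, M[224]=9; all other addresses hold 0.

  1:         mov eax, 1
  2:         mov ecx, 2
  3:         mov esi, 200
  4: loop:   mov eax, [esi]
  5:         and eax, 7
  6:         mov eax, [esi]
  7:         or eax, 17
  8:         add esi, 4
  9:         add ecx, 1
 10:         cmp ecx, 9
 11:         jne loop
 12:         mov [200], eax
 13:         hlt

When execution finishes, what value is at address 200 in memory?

eax=1
ecx=2
esi=200
eax=M[200]=21
eax=21&7=5
eax=M[200]=21
eax=21|17=21
esi=200+4=204
ecx=2+1=3
cmp ecx, 9  (cmp 3,9)
jne loop: taken
eax=M[204]=3
eax=3&7=3
eax=M[204]=3
eax=3|17=19
esi=204+4=208
ecx=3+1=4
cmp ecx, 9  (cmp 4,9)
jne loop: taken
eax=M[208]=1
eax=1&7=1
eax=M[208]=1
eax=1|17=17
esi=208+4=212
ecx=4+1=5
cmp ecx, 9  (cmp 5,9)
jne loop: taken
eax=M[212]=6
eax=6&7=6
eax=M[212]=6
eax=6|17=23
esi=212+4=216
ecx=5+1=6
cmp ecx, 9  (cmp 6,9)
jne loop: taken
eax=M[216]=12
eax=12&7=4
eax=M[216]=12
eax=12|17=29
esi=216+4=220
ecx=6+1=7
cmp ecx, 9  (cmp 7,9)
jne loop: taken
eax=M[220]=9
eax=9&7=1
eax=M[220]=9
eax=9|17=25
esi=220+4=224
ecx=7+1=8
cmp ecx, 9  (cmp 8,9)
jne loop: taken
eax=M[224]=9
eax=9&7=1
eax=M[224]=9
eax=9|17=25
esi=224+4=228
ecx=8+1=9
cmp ecx, 9  (cmp 9,9)
jne loop: not taken
mov [200], eax → M[200]=25
halt.

25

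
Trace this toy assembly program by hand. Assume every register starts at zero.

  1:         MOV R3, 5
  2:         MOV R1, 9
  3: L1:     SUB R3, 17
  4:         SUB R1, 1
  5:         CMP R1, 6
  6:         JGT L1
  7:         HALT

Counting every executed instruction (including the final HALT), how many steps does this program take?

15

R3=5
R1=9
R3=5-17=-12
R1=9-1=8
CMP R1, 6  (cmp 8,6)
JGT L1: taken
R3=(-12)-17=-29
R1=8-1=7
CMP R1, 6  (cmp 7,6)
JGT L1: taken
R3=(-29)-17=-46
R1=7-1=6
CMP R1, 6  (cmp 6,6)
JGT L1: not taken
halt.
Total executed instructions: 15.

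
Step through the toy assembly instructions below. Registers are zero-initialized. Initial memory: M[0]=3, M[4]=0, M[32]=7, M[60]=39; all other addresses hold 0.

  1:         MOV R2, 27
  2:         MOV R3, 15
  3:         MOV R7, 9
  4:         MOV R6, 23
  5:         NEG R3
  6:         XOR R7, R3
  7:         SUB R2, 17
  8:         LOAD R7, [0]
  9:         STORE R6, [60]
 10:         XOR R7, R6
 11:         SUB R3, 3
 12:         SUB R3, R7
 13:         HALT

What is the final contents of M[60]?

23

MOV R2, 27 → R2=27
MOV R3, 15 → R3=15
MOV R7, 9 → R7=9
MOV R6, 23 → R6=23
NEG R3 → R3=-(15)=-15
XOR R7, R3 → R7=9^(-15)=-8
SUB R2, 17 → R2=27-17=10
LOAD R7, [0] → R7=M[0]=3
STORE R6, [60] → M[60]=23
XOR R7, R6 → R7=3^23=20
SUB R3, 3 → R3=(-15)-3=-18
SUB R3, R7 → R3=(-18)-20=-38
halt.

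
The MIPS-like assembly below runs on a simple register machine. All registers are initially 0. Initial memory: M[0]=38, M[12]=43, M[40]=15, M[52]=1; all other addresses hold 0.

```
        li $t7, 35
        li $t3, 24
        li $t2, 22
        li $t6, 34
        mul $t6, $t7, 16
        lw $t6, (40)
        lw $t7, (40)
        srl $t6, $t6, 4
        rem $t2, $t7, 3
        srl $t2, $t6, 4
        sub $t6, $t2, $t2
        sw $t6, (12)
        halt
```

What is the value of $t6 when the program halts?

li $t7, 35 → $t7=35
li $t3, 24 → $t3=24
li $t2, 22 → $t2=22
li $t6, 34 → $t6=34
mul $t6, $t7, 16 → $t6=35*16=560
lw $t6, (40) → $t6=M[40]=15
lw $t7, (40) → $t7=M[40]=15
srl $t6, $t6, 4 → $t6=15>>4=0
rem $t2, $t7, 3 → $t2=15%3=0
srl $t2, $t6, 4 → $t2=0>>4=0
sub $t6, $t2, $t2 → $t6=0-0=0
sw $t6, (12) → M[12]=0
halt.

0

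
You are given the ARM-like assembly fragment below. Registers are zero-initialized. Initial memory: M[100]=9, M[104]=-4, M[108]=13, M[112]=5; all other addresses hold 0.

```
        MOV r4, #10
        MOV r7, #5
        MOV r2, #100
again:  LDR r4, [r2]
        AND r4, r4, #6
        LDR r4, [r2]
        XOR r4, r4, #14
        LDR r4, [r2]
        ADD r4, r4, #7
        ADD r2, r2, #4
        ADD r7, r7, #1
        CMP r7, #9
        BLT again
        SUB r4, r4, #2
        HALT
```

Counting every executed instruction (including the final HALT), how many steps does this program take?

45

after MOV r4, #10: r4=10
after MOV r7, #5: r7=5
after MOV r2, #100: r2=100
after LDR r4, [r2]: r4=M[100]=9
after AND r4, r4, #6: r4=9&6=0
after LDR r4, [r2]: r4=M[100]=9
after XOR r4, r4, #14: r4=9^14=7
after LDR r4, [r2]: r4=M[100]=9
after ADD r4, r4, #7: r4=9+7=16
after ADD r2, r2, #4: r2=100+4=104
after ADD r7, r7, #1: r7=5+1=6
CMP r7, #9  (cmp 6,9)
BLT again: taken
after LDR r4, [r2]: r4=M[104]=-4
after AND r4, r4, #6: r4=(-4)&6=4
after LDR r4, [r2]: r4=M[104]=-4
after XOR r4, r4, #14: r4=(-4)^14=-14
after LDR r4, [r2]: r4=M[104]=-4
after ADD r4, r4, #7: r4=(-4)+7=3
after ADD r2, r2, #4: r2=104+4=108
after ADD r7, r7, #1: r7=6+1=7
CMP r7, #9  (cmp 7,9)
BLT again: taken
after LDR r4, [r2]: r4=M[108]=13
after AND r4, r4, #6: r4=13&6=4
after LDR r4, [r2]: r4=M[108]=13
after XOR r4, r4, #14: r4=13^14=3
after LDR r4, [r2]: r4=M[108]=13
after ADD r4, r4, #7: r4=13+7=20
after ADD r2, r2, #4: r2=108+4=112
after ADD r7, r7, #1: r7=7+1=8
CMP r7, #9  (cmp 8,9)
BLT again: taken
after LDR r4, [r2]: r4=M[112]=5
after AND r4, r4, #6: r4=5&6=4
after LDR r4, [r2]: r4=M[112]=5
after XOR r4, r4, #14: r4=5^14=11
after LDR r4, [r2]: r4=M[112]=5
after ADD r4, r4, #7: r4=5+7=12
after ADD r2, r2, #4: r2=112+4=116
after ADD r7, r7, #1: r7=8+1=9
CMP r7, #9  (cmp 9,9)
BLT again: not taken
after SUB r4, r4, #2: r4=12-2=10
halt.
Total executed instructions: 45.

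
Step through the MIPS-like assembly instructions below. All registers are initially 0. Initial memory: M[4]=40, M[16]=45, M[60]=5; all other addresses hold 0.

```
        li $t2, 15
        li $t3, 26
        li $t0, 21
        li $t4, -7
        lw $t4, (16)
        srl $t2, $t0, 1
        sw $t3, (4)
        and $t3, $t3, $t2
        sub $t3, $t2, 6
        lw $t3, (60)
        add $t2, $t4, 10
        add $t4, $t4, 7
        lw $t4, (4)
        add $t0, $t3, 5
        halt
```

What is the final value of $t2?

$t2=15
$t3=26
$t0=21
$t4=-7
$t4=M[16]=45
$t2=21>>1=10
sw $t3, (4) → M[4]=26
$t3=26&10=10
$t3=10-6=4
$t3=M[60]=5
$t2=45+10=55
$t4=45+7=52
$t4=M[4]=26
$t0=5+5=10
halt.

55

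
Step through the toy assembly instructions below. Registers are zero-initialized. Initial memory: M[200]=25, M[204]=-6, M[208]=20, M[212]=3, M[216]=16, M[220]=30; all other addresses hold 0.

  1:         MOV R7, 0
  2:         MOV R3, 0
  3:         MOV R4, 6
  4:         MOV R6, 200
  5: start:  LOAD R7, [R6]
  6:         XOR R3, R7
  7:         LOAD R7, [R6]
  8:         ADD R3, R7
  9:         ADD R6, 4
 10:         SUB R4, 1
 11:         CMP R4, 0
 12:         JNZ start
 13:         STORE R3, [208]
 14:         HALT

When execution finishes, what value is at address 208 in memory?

after MOV R7, 0: R7=0
after MOV R3, 0: R3=0
after MOV R4, 6: R4=6
after MOV R6, 200: R6=200
after LOAD R7, [R6]: R7=M[200]=25
after XOR R3, R7: R3=0^25=25
after LOAD R7, [R6]: R7=M[200]=25
after ADD R3, R7: R3=25+25=50
after ADD R6, 4: R6=200+4=204
after SUB R4, 1: R4=6-1=5
CMP R4, 0  (cmp 5,0)
JNZ start: taken
after LOAD R7, [R6]: R7=M[204]=-6
after XOR R3, R7: R3=50^(-6)=-56
after LOAD R7, [R6]: R7=M[204]=-6
after ADD R3, R7: R3=(-56)+(-6)=-62
after ADD R6, 4: R6=204+4=208
after SUB R4, 1: R4=5-1=4
CMP R4, 0  (cmp 4,0)
JNZ start: taken
after LOAD R7, [R6]: R7=M[208]=20
after XOR R3, R7: R3=(-62)^20=-42
after LOAD R7, [R6]: R7=M[208]=20
after ADD R3, R7: R3=(-42)+20=-22
after ADD R6, 4: R6=208+4=212
after SUB R4, 1: R4=4-1=3
CMP R4, 0  (cmp 3,0)
JNZ start: taken
after LOAD R7, [R6]: R7=M[212]=3
after XOR R3, R7: R3=(-22)^3=-23
after LOAD R7, [R6]: R7=M[212]=3
after ADD R3, R7: R3=(-23)+3=-20
after ADD R6, 4: R6=212+4=216
after SUB R4, 1: R4=3-1=2
CMP R4, 0  (cmp 2,0)
JNZ start: taken
after LOAD R7, [R6]: R7=M[216]=16
after XOR R3, R7: R3=(-20)^16=-4
after LOAD R7, [R6]: R7=M[216]=16
after ADD R3, R7: R3=(-4)+16=12
after ADD R6, 4: R6=216+4=220
after SUB R4, 1: R4=2-1=1
CMP R4, 0  (cmp 1,0)
JNZ start: taken
after LOAD R7, [R6]: R7=M[220]=30
after XOR R3, R7: R3=12^30=18
after LOAD R7, [R6]: R7=M[220]=30
after ADD R3, R7: R3=18+30=48
after ADD R6, 4: R6=220+4=224
after SUB R4, 1: R4=1-1=0
CMP R4, 0  (cmp 0,0)
JNZ start: not taken
STORE R3, [208] → M[208]=48
halt.

48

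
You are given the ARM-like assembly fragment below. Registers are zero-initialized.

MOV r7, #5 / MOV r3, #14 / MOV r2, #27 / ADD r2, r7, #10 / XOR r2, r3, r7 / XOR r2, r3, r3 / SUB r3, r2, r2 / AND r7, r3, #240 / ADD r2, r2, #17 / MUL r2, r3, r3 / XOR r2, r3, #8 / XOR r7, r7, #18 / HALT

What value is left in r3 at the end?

0

MOV r7, #5 → r7=5
MOV r3, #14 → r3=14
MOV r2, #27 → r2=27
ADD r2, r7, #10 → r2=5+10=15
XOR r2, r3, r7 → r2=14^5=11
XOR r2, r3, r3 → r2=14^14=0
SUB r3, r2, r2 → r3=0-0=0
AND r7, r3, #240 → r7=0&240=0
ADD r2, r2, #17 → r2=0+17=17
MUL r2, r3, r3 → r2=0*0=0
XOR r2, r3, #8 → r2=0^8=8
XOR r7, r7, #18 → r7=0^18=18
halt.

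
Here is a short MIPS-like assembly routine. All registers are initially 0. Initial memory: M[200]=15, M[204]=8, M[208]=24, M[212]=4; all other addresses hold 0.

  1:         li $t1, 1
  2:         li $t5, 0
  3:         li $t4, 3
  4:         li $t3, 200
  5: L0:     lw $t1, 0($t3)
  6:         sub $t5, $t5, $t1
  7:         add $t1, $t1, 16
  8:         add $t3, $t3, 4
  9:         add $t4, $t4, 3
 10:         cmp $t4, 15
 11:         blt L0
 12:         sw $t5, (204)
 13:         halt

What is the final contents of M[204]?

after li $t1, 1: $t1=1
after li $t5, 0: $t5=0
after li $t4, 3: $t4=3
after li $t3, 200: $t3=200
after lw $t1, 0($t3): $t1=M[200]=15
after sub $t5, $t5, $t1: $t5=0-15=-15
after add $t1, $t1, 16: $t1=15+16=31
after add $t3, $t3, 4: $t3=200+4=204
after add $t4, $t4, 3: $t4=3+3=6
cmp $t4, 15  (cmp 6,15)
blt L0: taken
after lw $t1, 0($t3): $t1=M[204]=8
after sub $t5, $t5, $t1: $t5=(-15)-8=-23
after add $t1, $t1, 16: $t1=8+16=24
after add $t3, $t3, 4: $t3=204+4=208
after add $t4, $t4, 3: $t4=6+3=9
cmp $t4, 15  (cmp 9,15)
blt L0: taken
after lw $t1, 0($t3): $t1=M[208]=24
after sub $t5, $t5, $t1: $t5=(-23)-24=-47
after add $t1, $t1, 16: $t1=24+16=40
after add $t3, $t3, 4: $t3=208+4=212
after add $t4, $t4, 3: $t4=9+3=12
cmp $t4, 15  (cmp 12,15)
blt L0: taken
after lw $t1, 0($t3): $t1=M[212]=4
after sub $t5, $t5, $t1: $t5=(-47)-4=-51
after add $t1, $t1, 16: $t1=4+16=20
after add $t3, $t3, 4: $t3=212+4=216
after add $t4, $t4, 3: $t4=12+3=15
cmp $t4, 15  (cmp 15,15)
blt L0: not taken
sw $t5, (204) → M[204]=-51
halt.

-51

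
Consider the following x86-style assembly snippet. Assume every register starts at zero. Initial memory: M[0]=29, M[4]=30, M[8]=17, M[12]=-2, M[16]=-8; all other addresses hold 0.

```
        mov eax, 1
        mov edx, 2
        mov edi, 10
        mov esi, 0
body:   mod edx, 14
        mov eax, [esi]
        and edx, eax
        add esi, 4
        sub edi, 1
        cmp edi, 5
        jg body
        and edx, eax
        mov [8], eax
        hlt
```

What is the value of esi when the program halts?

eax=1
edx=2
edi=10
esi=0
edx=2%14=2
eax=M[0]=29
edx=2&29=0
esi=0+4=4
edi=10-1=9
cmp edi, 5  (cmp 9,5)
jg body: taken
edx=0%14=0
eax=M[4]=30
edx=0&30=0
esi=4+4=8
edi=9-1=8
cmp edi, 5  (cmp 8,5)
jg body: taken
edx=0%14=0
eax=M[8]=17
edx=0&17=0
esi=8+4=12
edi=8-1=7
cmp edi, 5  (cmp 7,5)
jg body: taken
edx=0%14=0
eax=M[12]=-2
edx=0&(-2)=0
esi=12+4=16
edi=7-1=6
cmp edi, 5  (cmp 6,5)
jg body: taken
edx=0%14=0
eax=M[16]=-8
edx=0&(-8)=0
esi=16+4=20
edi=6-1=5
cmp edi, 5  (cmp 5,5)
jg body: not taken
edx=0&(-8)=0
mov [8], eax → M[8]=-8
halt.

20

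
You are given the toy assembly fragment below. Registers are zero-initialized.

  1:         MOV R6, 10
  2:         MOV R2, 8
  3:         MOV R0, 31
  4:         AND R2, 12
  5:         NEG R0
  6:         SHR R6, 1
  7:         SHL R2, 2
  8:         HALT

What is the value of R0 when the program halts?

after MOV R6, 10: R6=10
after MOV R2, 8: R2=8
after MOV R0, 31: R0=31
after AND R2, 12: R2=8&12=8
after NEG R0: R0=-(31)=-31
after SHR R6, 1: R6=10>>1=5
after SHL R2, 2: R2=8<<2=32
halt.

-31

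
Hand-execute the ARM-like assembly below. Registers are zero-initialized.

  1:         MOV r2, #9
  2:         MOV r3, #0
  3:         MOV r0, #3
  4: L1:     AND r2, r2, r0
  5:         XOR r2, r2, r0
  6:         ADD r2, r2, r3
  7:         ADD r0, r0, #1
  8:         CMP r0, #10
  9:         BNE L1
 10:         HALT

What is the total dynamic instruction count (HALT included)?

r2=9
r3=0
r0=3
r2=9&3=1
r2=1^3=2
r2=2+0=2
r0=3+1=4
CMP r0, #10  (cmp 4,10)
BNE L1: taken
r2=2&4=0
r2=0^4=4
r2=4+0=4
r0=4+1=5
CMP r0, #10  (cmp 5,10)
BNE L1: taken
r2=4&5=4
r2=4^5=1
r2=1+0=1
r0=5+1=6
CMP r0, #10  (cmp 6,10)
BNE L1: taken
r2=1&6=0
r2=0^6=6
r2=6+0=6
r0=6+1=7
CMP r0, #10  (cmp 7,10)
BNE L1: taken
r2=6&7=6
r2=6^7=1
r2=1+0=1
r0=7+1=8
CMP r0, #10  (cmp 8,10)
BNE L1: taken
r2=1&8=0
r2=0^8=8
r2=8+0=8
r0=8+1=9
CMP r0, #10  (cmp 9,10)
BNE L1: taken
r2=8&9=8
r2=8^9=1
r2=1+0=1
r0=9+1=10
CMP r0, #10  (cmp 10,10)
BNE L1: not taken
halt.
Total executed instructions: 46.

46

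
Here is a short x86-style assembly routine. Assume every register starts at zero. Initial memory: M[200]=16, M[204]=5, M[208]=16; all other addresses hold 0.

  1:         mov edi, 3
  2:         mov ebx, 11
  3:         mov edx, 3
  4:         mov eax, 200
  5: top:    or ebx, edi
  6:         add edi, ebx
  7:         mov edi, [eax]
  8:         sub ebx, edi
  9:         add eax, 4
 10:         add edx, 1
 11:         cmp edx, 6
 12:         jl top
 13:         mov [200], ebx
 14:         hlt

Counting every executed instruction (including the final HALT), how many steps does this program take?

30

edi=3
ebx=11
edx=3
eax=200
ebx=11|3=11
edi=3+11=14
edi=M[200]=16
ebx=11-16=-5
eax=200+4=204
edx=3+1=4
cmp edx, 6  (cmp 4,6)
jl top: taken
ebx=(-5)|16=-5
edi=16+(-5)=11
edi=M[204]=5
ebx=(-5)-5=-10
eax=204+4=208
edx=4+1=5
cmp edx, 6  (cmp 5,6)
jl top: taken
ebx=(-10)|5=-9
edi=5+(-9)=-4
edi=M[208]=16
ebx=(-9)-16=-25
eax=208+4=212
edx=5+1=6
cmp edx, 6  (cmp 6,6)
jl top: not taken
mov [200], ebx → M[200]=-25
halt.
Total executed instructions: 30.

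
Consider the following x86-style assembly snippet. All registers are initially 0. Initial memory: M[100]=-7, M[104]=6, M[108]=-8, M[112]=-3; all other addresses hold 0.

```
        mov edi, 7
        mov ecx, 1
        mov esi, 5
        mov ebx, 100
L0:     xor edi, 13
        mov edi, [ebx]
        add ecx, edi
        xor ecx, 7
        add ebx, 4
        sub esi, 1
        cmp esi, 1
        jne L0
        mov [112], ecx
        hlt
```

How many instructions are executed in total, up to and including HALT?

mov edi, 7 → edi=7
mov ecx, 1 → ecx=1
mov esi, 5 → esi=5
mov ebx, 100 → ebx=100
xor edi, 13 → edi=7^13=10
mov edi, [ebx] → edi=M[100]=-7
add ecx, edi → ecx=1+(-7)=-6
xor ecx, 7 → ecx=(-6)^7=-3
add ebx, 4 → ebx=100+4=104
sub esi, 1 → esi=5-1=4
cmp esi, 1  (cmp 4,1)
jne L0: taken
xor edi, 13 → edi=(-7)^13=-12
mov edi, [ebx] → edi=M[104]=6
add ecx, edi → ecx=(-3)+6=3
xor ecx, 7 → ecx=3^7=4
add ebx, 4 → ebx=104+4=108
sub esi, 1 → esi=4-1=3
cmp esi, 1  (cmp 3,1)
jne L0: taken
xor edi, 13 → edi=6^13=11
mov edi, [ebx] → edi=M[108]=-8
add ecx, edi → ecx=4+(-8)=-4
xor ecx, 7 → ecx=(-4)^7=-5
add ebx, 4 → ebx=108+4=112
sub esi, 1 → esi=3-1=2
cmp esi, 1  (cmp 2,1)
jne L0: taken
xor edi, 13 → edi=(-8)^13=-11
mov edi, [ebx] → edi=M[112]=-3
add ecx, edi → ecx=(-5)+(-3)=-8
xor ecx, 7 → ecx=(-8)^7=-1
add ebx, 4 → ebx=112+4=116
sub esi, 1 → esi=2-1=1
cmp esi, 1  (cmp 1,1)
jne L0: not taken
mov [112], ecx → M[112]=-1
halt.
Total executed instructions: 38.

38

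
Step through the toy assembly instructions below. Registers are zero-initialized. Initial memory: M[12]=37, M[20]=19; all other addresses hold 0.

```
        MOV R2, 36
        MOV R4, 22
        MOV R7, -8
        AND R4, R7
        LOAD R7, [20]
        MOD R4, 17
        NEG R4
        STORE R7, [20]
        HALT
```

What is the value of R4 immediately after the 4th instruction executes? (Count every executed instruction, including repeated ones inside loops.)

16

R2=36
R4=22
R7=-8
R4=22&(-8)=16
After step 4: R4 = 16.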